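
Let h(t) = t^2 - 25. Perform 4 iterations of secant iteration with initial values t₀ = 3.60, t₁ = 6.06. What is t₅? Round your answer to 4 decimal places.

h(3.60) = -12.040000, h(6.06) = 11.723600
t₂ = 6.060000 − 11.723600·(6.060000 − 3.600000) / (11.723600 − (-12.040000)) = 6.060000 − (28.840056)/(23.763600) = 4.846377
h(4.846377) = -1.512632
t₃ = 4.846377 − (-1.512632)·(4.846377 − 6.060000) / (-1.512632 − 11.723600) = 4.846377 − (1.835765)/(-13.236232) = 4.985069
h(4.985069) = -0.149085
t₄ = 4.985069 − (-0.149085)·(4.985069 − 4.846377) / (-0.149085 − (-1.512632)) = 4.985069 − (-0.020677)/(1.363547) = 5.000233
h(5.000233) = 0.002333
t₅ = 5.000233 − 0.002333·(5.000233 − 4.985069) / (0.002333 − (-0.149085)) = 5.000233 − (0.000035)/(0.151418) = 5.000000

5.0000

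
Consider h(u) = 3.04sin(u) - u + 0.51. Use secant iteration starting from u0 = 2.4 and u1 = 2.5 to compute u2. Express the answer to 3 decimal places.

h(2.4) = 0.16341, h(2.5) = -0.17064
u2 = 2.50000 − (-0.17064)·(2.50000 − 2.40000) / (-0.17064 − 0.16341) = 2.50000 − (-0.01706)/(-0.33405) = 2.44892

2.449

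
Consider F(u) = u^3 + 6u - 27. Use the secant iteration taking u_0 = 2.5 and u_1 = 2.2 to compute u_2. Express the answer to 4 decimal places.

F(2.5) = 3.625000, F(2.2) = -3.152000
u_2 = 2.200000 − (-3.152000)·(2.200000 − 2.500000) / (-3.152000 − 3.625000) = 2.200000 − (0.945600)/(-6.777000) = 2.339531

2.3395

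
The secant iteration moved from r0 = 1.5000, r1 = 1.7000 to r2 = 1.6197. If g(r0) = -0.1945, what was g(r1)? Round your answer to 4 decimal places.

0.1305

The secant line through (1.5000, -0.1945) and (1.7000, g(r1)) crosses zero at r2 = 1.6197.
So (1.5000, -0.1945), (1.7000, g(r1)), (1.6197, 0) are collinear:
g(r1) = -0.1945 · (1.7000 − 1.6197) / (1.5000 − 1.6197) = -0.1945 · (0.080300)/(-0.119700) = 0.130479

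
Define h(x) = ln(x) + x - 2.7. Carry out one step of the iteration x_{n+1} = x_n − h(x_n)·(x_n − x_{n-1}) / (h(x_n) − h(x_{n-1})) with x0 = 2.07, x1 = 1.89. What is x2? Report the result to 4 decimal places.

2.0052

h(2.07) = 0.097549, h(1.89) = -0.173423
x2 = 1.890000 − (-0.173423)·(1.890000 − 2.070000) / (-0.173423 − 0.097549) = 1.890000 − (0.031216)/(-0.270972) = 2.005201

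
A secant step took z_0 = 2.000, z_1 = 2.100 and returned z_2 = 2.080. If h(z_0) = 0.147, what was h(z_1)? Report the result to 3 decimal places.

-0.037

The secant line through (2.000, 0.147) and (2.100, h(z_1)) crosses zero at z_2 = 2.080.
So (2.000, 0.147), (2.100, h(z_1)), (2.080, 0) are collinear:
h(z_1) = 0.147 · (2.100 − 2.080) / (2.000 − 2.080) = 0.147 · (0.02000)/(-0.08000) = -0.03675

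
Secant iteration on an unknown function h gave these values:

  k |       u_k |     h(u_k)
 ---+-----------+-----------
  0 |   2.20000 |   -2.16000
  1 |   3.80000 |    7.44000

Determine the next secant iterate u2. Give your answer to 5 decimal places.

2.56000

u2 = 3.80000 − 7.44000·(3.80000 − 2.20000) / (7.44000 − (-2.16000))
   = 3.80000 − (11.9040000)/(9.6000000) = 2.5600000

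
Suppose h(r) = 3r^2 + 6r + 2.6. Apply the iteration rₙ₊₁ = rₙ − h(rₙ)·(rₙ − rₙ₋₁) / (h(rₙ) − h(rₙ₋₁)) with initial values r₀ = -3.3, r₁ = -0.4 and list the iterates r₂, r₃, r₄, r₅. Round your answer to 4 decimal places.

-0.2667, -0.5700, -0.6143, -0.6332

h(-3.3) = 15.470000, h(-0.4) = 0.680000
r₂ = -0.400000 − 0.680000·(-0.400000 − (-3.300000)) / (0.680000 − 15.470000) = -0.400000 − (1.972000)/(-14.790000) = -0.266667
h(-0.266667) = 1.213333
r₃ = -0.266667 − 1.213333·(-0.266667 − (-0.400000)) / (1.213333 − 0.680000) = -0.266667 − (0.161778)/(0.533333) = -0.570000
h(-0.570000) = 0.154700
r₄ = -0.570000 − 0.154700·(-0.570000 − (-0.266667)) / (0.154700 − 1.213333) = -0.570000 − (-0.046926)/(-1.058633) = -0.614327
h(-0.614327) = 0.046232
r₅ = -0.614327 − 0.046232·(-0.614327 − (-0.570000)) / (0.046232 − 0.154700) = -0.614327 − (-0.002049)/(-0.108468) = -0.633220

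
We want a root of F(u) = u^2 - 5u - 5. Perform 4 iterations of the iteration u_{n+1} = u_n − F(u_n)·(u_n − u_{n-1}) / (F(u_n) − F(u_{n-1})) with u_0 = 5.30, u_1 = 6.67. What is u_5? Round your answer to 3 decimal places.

F(5.30) = -3.41000, F(6.67) = 6.13890
u_2 = 6.67000 − 6.13890·(6.67000 − 5.30000) / (6.13890 − (-3.41000)) = 6.67000 − (8.41029)/(9.54890) = 5.78924
F(5.78924) = -0.43090
u_3 = 5.78924 − (-0.43090)·(5.78924 − 6.67000) / (-0.43090 − 6.13890) = 5.78924 − (0.37952)/(-6.56980) = 5.84701
F(5.84701) = -0.04754
u_4 = 5.84701 − (-0.04754)·(5.84701 − 5.78924) / (-0.04754 − (-0.43090)) = 5.84701 − (-0.00275)/(0.38336) = 5.85417
F(5.85417) = 0.00047
u_5 = 5.85417 − 0.00047·(5.85417 − 5.84701) / (0.00047 − (-0.04754)) = 5.85417 − (0.00000)/(0.04801) = 5.85410

5.854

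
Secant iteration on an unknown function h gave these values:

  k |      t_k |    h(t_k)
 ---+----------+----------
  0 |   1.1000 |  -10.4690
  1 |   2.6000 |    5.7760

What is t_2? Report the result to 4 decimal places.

t_2 = 2.6000 − 5.7760·(2.6000 − 1.1000) / (5.7760 − (-10.4690))
   = 2.6000 − (8.664000)/(16.245000) = 2.066667

2.0667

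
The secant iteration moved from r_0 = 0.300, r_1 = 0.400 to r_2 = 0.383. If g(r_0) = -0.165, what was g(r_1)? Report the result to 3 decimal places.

The secant line through (0.300, -0.165) and (0.400, g(r_1)) crosses zero at r_2 = 0.383.
So (0.300, -0.165), (0.400, g(r_1)), (0.383, 0) are collinear:
g(r_1) = -0.165 · (0.400 − 0.383) / (0.300 − 0.383) = -0.165 · (0.01700)/(-0.08300) = 0.03380

0.034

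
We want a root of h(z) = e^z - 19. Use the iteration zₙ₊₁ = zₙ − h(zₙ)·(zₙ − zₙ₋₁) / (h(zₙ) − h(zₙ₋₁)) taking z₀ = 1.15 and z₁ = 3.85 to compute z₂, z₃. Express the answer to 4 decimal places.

2.1258, 2.6000

h(1.15) = -15.841807, h(3.85) = 27.993063
z₂ = 3.850000 − 27.993063·(3.850000 − 1.150000) / (27.993063 − (-15.841807)) = 3.850000 − (75.581271)/(43.834870) = 2.125773
h(2.125773) = -10.620628
z₃ = 2.125773 − (-10.620628)·(2.125773 − 3.850000) / (-10.620628 − 27.993063) = 2.125773 − (18.312375)/(-38.613692) = 2.600019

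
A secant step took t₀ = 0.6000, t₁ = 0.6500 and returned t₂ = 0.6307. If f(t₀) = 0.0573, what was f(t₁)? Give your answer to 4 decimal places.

The secant line through (0.6000, 0.0573) and (0.6500, f(t₁)) crosses zero at t₂ = 0.6307.
So (0.6000, 0.0573), (0.6500, f(t₁)), (0.6307, 0) are collinear:
f(t₁) = 0.0573 · (0.6500 − 0.6307) / (0.6000 − 0.6307) = 0.0573 · (0.019300)/(-0.030700) = -0.036022

-0.0360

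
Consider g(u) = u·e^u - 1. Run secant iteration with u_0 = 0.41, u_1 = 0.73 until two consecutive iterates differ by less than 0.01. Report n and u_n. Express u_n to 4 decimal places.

g(0.41) = -0.382205, g(0.73) = 0.514809
u_2 = 0.730000 − 0.514809·(0.320000)/(0.897014) = 0.546347;  |Δ| = 0.183653
g(0.546347) = -0.056494
u_3 = 0.546347 − (-0.056494)·(-0.183653)/(-0.571303) = 0.564508;  |Δ| = 0.018161
g(0.564508) = -0.007266
u_4 = 0.564508 − (-0.007266)·(0.018161)/(0.049229) = 0.567189;  |Δ| = 0.002680
|u_4 − u_3| = 0.002680 < 0.01

n = 4, u_n = 0.5672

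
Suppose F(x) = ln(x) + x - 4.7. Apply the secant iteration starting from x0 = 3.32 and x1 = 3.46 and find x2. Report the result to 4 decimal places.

3.4590

F(3.32) = -0.180035, F(3.46) = 0.001269
x2 = 3.460000 − 0.001269·(3.460000 − 3.320000) / (0.001269 − (-0.180035)) = 3.460000 − (0.000178)/(0.181304) = 3.459020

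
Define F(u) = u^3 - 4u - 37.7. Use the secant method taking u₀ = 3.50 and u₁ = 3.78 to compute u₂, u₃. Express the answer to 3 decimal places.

3.747, 3.749

F(3.50) = -8.82500, F(3.78) = 1.19015
u₂ = 3.78000 − 1.19015·(3.78000 − 3.50000) / (1.19015 − (-8.82500)) = 3.78000 − (0.33324)/(10.01515) = 3.74673
F(3.74673) = -0.09052
u₃ = 3.74673 − (-0.09052)·(3.74673 − 3.78000) / (-0.09052 − 1.19015) = 3.74673 − (0.00301)/(-1.28068) = 3.74908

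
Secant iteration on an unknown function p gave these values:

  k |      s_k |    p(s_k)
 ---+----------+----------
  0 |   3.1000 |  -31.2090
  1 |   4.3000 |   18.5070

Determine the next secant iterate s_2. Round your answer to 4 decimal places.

3.8533

s_2 = 4.3000 − 18.5070·(4.3000 − 3.1000) / (18.5070 − (-31.2090))
   = 4.3000 − (22.208400)/(49.716000) = 3.853295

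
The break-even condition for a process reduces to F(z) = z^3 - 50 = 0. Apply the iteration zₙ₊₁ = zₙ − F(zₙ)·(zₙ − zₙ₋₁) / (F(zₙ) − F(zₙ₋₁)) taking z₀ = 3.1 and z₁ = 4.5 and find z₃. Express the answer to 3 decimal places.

3.660

F(3.1) = -20.20900, F(4.5) = 41.12500
z₂ = 4.50000 − 41.12500·(4.50000 − 3.10000) / (41.12500 − (-20.20900)) = 4.50000 − (57.57500)/(61.33400) = 3.56129
F(3.56129) = -4.83302
z₃ = 3.56129 − (-4.83302)·(3.56129 − 4.50000) / (-4.83302 − 41.12500) = 3.56129 − (4.53682)/(-45.95802) = 3.66000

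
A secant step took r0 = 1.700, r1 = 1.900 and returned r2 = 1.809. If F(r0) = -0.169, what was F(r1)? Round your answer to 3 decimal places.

The secant line through (1.700, -0.169) and (1.900, F(r1)) crosses zero at r2 = 1.809.
So (1.700, -0.169), (1.900, F(r1)), (1.809, 0) are collinear:
F(r1) = -0.169 · (1.900 − 1.809) / (1.700 − 1.809) = -0.169 · (0.09100)/(-0.10900) = 0.14109

0.141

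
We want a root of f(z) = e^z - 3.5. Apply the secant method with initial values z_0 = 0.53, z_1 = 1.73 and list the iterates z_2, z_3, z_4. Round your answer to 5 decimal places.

f(0.53) = -1.8010677, f(1.73) = 2.1406539
z_2 = 1.7300000 − 2.1406539·(1.7300000 − 0.5300000) / (2.1406539 − (-1.8010677)) = 1.7300000 − (2.5687847)/(3.9417216) = 1.0783089
f(1.0783089) = -0.5602958
z_3 = 1.0783089 − (-0.5602958)·(1.0783089 − 1.7300000) / (-0.5602958 − 2.1406539) = 1.0783089 − (0.3651398)/(-2.7009498) = 1.2134984
f(1.2134984) = -0.1347631
z_4 = 1.2134984 − (-0.1347631)·(1.2134984 − 1.0783089) / (-0.1347631 − (-0.5602958)) = 1.2134984 − (-0.0182185)/(0.4255327) = 1.2563119

1.07831, 1.21350, 1.25631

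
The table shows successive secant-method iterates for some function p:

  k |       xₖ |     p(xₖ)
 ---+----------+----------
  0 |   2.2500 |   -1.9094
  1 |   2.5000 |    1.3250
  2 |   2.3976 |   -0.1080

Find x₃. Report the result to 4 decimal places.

2.4053

x₃ = 2.3976 − (-0.1080)·(2.3976 − 2.5000) / (-0.1080 − 1.3250)
   = 2.3976 − (0.011059)/(-1.433000) = 2.405318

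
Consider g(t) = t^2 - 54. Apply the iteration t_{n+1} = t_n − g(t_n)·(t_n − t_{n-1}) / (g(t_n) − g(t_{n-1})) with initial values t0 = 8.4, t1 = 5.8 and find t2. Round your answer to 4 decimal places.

g(8.4) = 16.560000, g(5.8) = -20.360000
t2 = 5.800000 − (-20.360000)·(5.800000 − 8.400000) / (-20.360000 − 16.560000) = 5.800000 − (52.936000)/(-36.920000) = 7.233803

7.2338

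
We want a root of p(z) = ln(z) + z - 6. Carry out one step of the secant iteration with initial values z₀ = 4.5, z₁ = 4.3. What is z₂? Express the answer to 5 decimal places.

p(4.5) = 0.0040774, p(4.3) = -0.2413850
z₂ = 4.3000000 − (-0.2413850)·(4.3000000 − 4.5000000) / (-0.2413850 − 0.0040774) = 4.3000000 − (0.0482770)/(-0.2454624) = 4.4966778

4.49668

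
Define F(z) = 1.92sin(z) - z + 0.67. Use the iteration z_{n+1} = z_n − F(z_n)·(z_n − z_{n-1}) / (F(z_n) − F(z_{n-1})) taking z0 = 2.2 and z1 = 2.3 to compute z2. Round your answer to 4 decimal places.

2.2101

F(2.2) = 0.022313, F(2.3) = -0.198246
z2 = 2.300000 − (-0.198246)·(2.300000 − 2.200000) / (-0.198246 − 0.022313) = 2.300000 − (-0.019825)/(-0.220559) = 2.210117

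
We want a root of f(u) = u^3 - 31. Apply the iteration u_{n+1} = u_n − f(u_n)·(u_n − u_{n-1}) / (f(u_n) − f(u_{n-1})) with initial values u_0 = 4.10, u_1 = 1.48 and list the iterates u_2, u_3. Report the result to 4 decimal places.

f(4.10) = 37.921000, f(1.48) = -27.758208
u_2 = 1.480000 − (-27.758208)·(1.480000 − 4.100000) / (-27.758208 − 37.921000) = 1.480000 − (72.726505)/(-65.679208) = 2.587299
f(2.587299) = -13.680325
u_3 = 2.587299 − (-13.680325)·(2.587299 − 1.480000) / (-13.680325 − (-27.758208)) = 2.587299 − (-15.148207)/(14.077883) = 3.663328

2.5873, 3.6633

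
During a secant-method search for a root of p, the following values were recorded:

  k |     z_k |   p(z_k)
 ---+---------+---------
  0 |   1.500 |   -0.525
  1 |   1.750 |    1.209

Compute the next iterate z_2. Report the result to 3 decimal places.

1.576

z_2 = 1.750 − 1.209·(1.750 − 1.500) / (1.209 − (-0.525))
   = 1.750 − (0.30225)/(1.73400) = 1.57569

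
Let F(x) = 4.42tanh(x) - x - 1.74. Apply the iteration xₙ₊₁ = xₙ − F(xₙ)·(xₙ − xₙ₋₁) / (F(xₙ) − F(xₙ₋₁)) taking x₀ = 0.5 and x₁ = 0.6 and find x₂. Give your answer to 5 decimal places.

0.58540

F(0.5) = -0.1974422, F(0.6) = 0.0337591
x₂ = 0.6000000 − 0.0337591·(0.6000000 − 0.5000000) / (0.0337591 − (-0.1974422)) = 0.6000000 − (0.0033759)/(0.2312013) = 0.5853984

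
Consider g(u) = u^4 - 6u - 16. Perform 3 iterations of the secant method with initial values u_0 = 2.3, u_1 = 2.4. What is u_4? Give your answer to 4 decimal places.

g(2.3) = -1.815900, g(2.4) = 2.777600
u_2 = 2.400000 − 2.777600·(2.400000 − 2.300000) / (2.777600 − (-1.815900)) = 2.400000 − (0.277760)/(4.593500) = 2.339532
g(2.339532) = -0.078978
u_3 = 2.339532 − (-0.078978)·(2.339532 − 2.400000) / (-0.078978 − 2.777600) = 2.339532 − (0.004776)/(-2.856578) = 2.341204
g(2.341204) = -0.003286
u_4 = 2.341204 − (-0.003286)·(2.341204 − 2.339532) / (-0.003286 − (-0.078978)) = 2.341204 − (-0.000005)/(0.075692) = 2.341276

2.3413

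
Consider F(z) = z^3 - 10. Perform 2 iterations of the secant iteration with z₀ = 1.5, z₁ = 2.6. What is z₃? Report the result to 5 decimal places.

F(1.5) = -6.6250000, F(2.6) = 7.5760000
z₂ = 2.6000000 − 7.5760000·(2.6000000 − 1.5000000) / (7.5760000 − (-6.6250000)) = 2.6000000 − (8.3336000)/(14.2010000) = 2.0131681
F(2.0131681) = -1.8409403
z₃ = 2.0131681 − (-1.8409403)·(2.0131681 − 2.6000000) / (-1.8409403 − 7.5760000) = 2.0131681 − (1.0803225)/(-9.4169403) = 2.1278893

2.12789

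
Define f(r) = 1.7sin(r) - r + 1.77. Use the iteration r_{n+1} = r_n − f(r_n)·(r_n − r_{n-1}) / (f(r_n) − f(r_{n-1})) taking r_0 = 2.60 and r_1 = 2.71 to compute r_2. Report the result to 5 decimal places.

2.61853

f(2.60) = 0.0463523, f(2.71) = -0.2288595
r_2 = 2.7100000 − (-0.2288595)·(2.7100000 − 2.6000000) / (-0.2288595 − 0.0463523) = 2.7100000 − (-0.0251745)/(-0.2752118) = 2.6185267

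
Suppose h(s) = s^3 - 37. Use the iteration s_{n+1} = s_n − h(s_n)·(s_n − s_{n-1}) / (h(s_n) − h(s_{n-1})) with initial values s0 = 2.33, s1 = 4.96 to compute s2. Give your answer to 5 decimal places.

h(2.33) = -24.3506630, h(4.96) = 85.0239360
s2 = 4.9600000 − 85.0239360·(4.9600000 − 2.3300000) / (85.0239360 − (-24.3506630)) = 4.9600000 − (223.6129517)/(109.3745990) = 2.9155312

2.91553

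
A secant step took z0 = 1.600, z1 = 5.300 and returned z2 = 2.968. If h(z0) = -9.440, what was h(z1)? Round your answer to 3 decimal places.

The secant line through (1.600, -9.440) and (5.300, h(z1)) crosses zero at z2 = 2.968.
So (1.600, -9.440), (5.300, h(z1)), (2.968, 0) are collinear:
h(z1) = -9.440 · (5.300 − 2.968) / (1.600 − 2.968) = -9.440 · (2.33200)/(-1.36800) = 16.09216

16.092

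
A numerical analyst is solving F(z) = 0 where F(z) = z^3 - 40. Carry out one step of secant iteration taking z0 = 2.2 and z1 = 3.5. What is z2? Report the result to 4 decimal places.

3.3840

F(2.2) = -29.352000, F(3.5) = 2.875000
z2 = 3.500000 − 2.875000·(3.500000 − 2.200000) / (2.875000 − (-29.352000)) = 3.500000 − (3.737500)/(32.227000) = 3.384026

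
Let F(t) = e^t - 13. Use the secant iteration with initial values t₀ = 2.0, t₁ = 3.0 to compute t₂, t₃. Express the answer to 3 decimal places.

F(2.0) = -5.61094, F(3.0) = 7.08554
t₂ = 3.00000 − 7.08554·(3.00000 − 2.00000) / (7.08554 − (-5.61094)) = 3.00000 − (7.08554)/(12.69648) = 2.44193
F(2.44193) = -1.50481
t₃ = 2.44193 − (-1.50481)·(2.44193 − 3.00000) / (-1.50481 − 7.08554) = 2.44193 − (0.83979)/(-8.59034) = 2.53969

2.442, 2.540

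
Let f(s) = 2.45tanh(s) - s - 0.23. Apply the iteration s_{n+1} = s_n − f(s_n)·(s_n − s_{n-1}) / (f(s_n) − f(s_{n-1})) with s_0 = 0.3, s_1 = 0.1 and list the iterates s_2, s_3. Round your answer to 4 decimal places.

0.1637, 0.1610

f(0.3) = 0.183716, f(0.1) = -0.085813
s_2 = 0.100000 − (-0.085813)·(0.100000 − 0.300000) / (-0.085813 − 0.183716) = 0.100000 − (0.017163)/(-0.269529) = 0.163676
f(0.163676) = 0.003788
s_3 = 0.163676 − 0.003788·(0.163676 − 0.100000) / (0.003788 − (-0.085813)) = 0.163676 − (0.000241)/(0.089601) = 0.160985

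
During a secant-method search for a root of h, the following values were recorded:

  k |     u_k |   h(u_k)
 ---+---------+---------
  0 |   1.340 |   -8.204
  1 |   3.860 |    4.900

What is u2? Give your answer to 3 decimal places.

u2 = 3.860 − 4.900·(3.860 − 1.340) / (4.900 − (-8.204))
   = 3.860 − (12.34800)/(13.10400) = 2.91769

2.918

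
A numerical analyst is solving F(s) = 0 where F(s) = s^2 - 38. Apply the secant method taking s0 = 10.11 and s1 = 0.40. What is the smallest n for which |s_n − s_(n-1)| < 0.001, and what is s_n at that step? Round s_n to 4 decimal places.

F(10.11) = 64.212100, F(0.40) = -37.840000
s2 = 0.400000 − (-37.840000)·(-9.710000)/(-102.052100) = 4.000381;  |Δ| = 3.600381
F(4.000381) = -21.996955
s3 = 4.000381 − (-21.996955)·(3.600381)/(15.843045) = 8.999256;  |Δ| = 4.998876
F(8.999256) = 42.986612
s4 = 8.999256 − 42.986612·(4.998876)/(64.983567) = 5.692501;  |Δ| = 3.306755
F(5.692501) = -5.595428
s5 = 5.692501 − (-5.595428)·(-3.306755)/(-48.582040) = 6.073356;  |Δ| = 0.380855
F(6.073356) = -1.114343
s6 = 6.073356 − (-1.114343)·(0.380855)/(4.481085) = 6.168066;  |Δ| = 0.094710
F(6.168066) = 0.045041
s7 = 6.168066 − 0.045041·(0.094710)/(1.159384) = 6.164387;  |Δ| = 0.003679
F(6.164387) = -0.000335
s8 = 6.164387 − (-0.000335)·(-0.003679)/(-0.045376) = 6.164414;  |Δ| = 0.000027
|s8 − s7| = 0.000027 < 0.001

n = 8, s_n = 6.1644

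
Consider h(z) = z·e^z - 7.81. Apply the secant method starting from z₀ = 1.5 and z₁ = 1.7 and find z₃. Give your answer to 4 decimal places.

1.5905

h(1.5) = -1.087466, h(1.7) = 1.495711
z₂ = 1.700000 − 1.495711·(1.700000 − 1.500000) / (1.495711 − (-1.087466)) = 1.700000 − (0.299142)/(2.583177) = 1.584196
h(1.584196) = -0.086458
z₃ = 1.584196 − (-0.086458)·(1.584196 − 1.700000) / (-0.086458 − 1.495711) = 1.584196 − (0.010012)/(-1.582168) = 1.590524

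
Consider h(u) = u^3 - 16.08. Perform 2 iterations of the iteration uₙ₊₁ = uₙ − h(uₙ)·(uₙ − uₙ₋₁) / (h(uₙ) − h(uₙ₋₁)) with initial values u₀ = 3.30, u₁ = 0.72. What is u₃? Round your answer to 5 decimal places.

3.67529

h(3.30) = 19.8570000, h(0.72) = -15.7067520
u₂ = 0.7200000 − (-15.7067520)·(0.7200000 − 3.3000000) / (-15.7067520 − 19.8570000) = 0.7200000 − (40.5234202)/(-35.5637520) = 1.8594585
h(1.8594585) = -9.6507623
u₃ = 1.8594585 − (-9.6507623)·(1.8594585 − 0.7200000) / (-9.6507623 − (-15.7067520)) = 1.8594585 − (-10.9966433)/(6.0559897) = 3.6752878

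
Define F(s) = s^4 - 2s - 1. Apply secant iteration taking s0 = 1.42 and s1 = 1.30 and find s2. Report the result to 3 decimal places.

1.392

F(1.42) = 0.22587, F(1.30) = -0.74390
s2 = 1.30000 − (-0.74390)·(1.30000 − 1.42000) / (-0.74390 − 0.22587) = 1.30000 − (0.08927)/(-0.96977) = 1.39205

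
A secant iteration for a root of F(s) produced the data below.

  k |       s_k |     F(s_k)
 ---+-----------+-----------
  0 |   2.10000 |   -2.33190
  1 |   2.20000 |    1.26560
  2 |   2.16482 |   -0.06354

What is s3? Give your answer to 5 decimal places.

s3 = 2.16482 − (-0.06354)·(2.16482 − 2.20000) / (-0.06354 − 1.26560)
   = 2.16482 − (0.0022353)/(-1.3291400) = 2.1665018

2.16650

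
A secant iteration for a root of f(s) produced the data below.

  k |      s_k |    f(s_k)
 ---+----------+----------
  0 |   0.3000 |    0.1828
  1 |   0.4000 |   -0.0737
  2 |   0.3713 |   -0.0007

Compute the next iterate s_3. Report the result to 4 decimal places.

0.3710

s_3 = 0.3713 − (-0.0007)·(0.3713 − 0.4000) / (-0.0007 − (-0.0737))
   = 0.3713 − (0.000020)/(0.073000) = 0.371025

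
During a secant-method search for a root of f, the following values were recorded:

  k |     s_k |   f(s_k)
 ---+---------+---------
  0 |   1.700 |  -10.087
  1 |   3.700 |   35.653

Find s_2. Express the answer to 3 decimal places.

s_2 = 3.700 − 35.653·(3.700 − 1.700) / (35.653 − (-10.087))
   = 3.700 − (71.30600)/(45.74000) = 2.14106

2.141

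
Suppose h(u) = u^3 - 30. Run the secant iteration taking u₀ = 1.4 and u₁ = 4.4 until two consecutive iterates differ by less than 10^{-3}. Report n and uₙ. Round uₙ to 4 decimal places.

h(1.4) = -27.256000, h(4.4) = 55.184000
u₂ = 4.400000 − 55.184000·(3.000000)/(82.440000) = 2.391849;  |Δ| = 2.008151
h(2.391849) = -16.316378
u₃ = 2.391849 − (-16.316378)·(-2.008151)/(-71.500378) = 2.850109;  |Δ| = 0.458260
h(2.850109) = -6.848230
u₄ = 2.850109 − (-6.848230)·(0.458260)/(9.468148) = 3.181564;  |Δ| = 0.331455
h(3.181564) = 2.204903
u₅ = 3.181564 − 2.204903·(0.331455)/(9.053133) = 3.100838;  |Δ| = 0.080726
h(3.100838) = -0.184846
u₆ = 3.100838 − (-0.184846)·(-0.080726)/(-2.389749) = 3.107082;  |Δ| = 0.006244
h(3.107082) = -0.004367
u₇ = 3.107082 − (-0.004367)·(0.006244)/(0.180479) = 3.107233;  |Δ| = 0.000151
|u₇ − u₆| = 0.000151 < 10^{-3}

n = 7, uₙ = 3.1072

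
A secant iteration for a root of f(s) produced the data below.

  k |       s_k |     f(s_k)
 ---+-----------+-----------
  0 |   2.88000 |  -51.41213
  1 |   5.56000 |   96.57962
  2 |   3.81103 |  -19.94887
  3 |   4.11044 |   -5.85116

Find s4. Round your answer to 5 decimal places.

s4 = 4.11044 − (-5.85116)·(4.11044 − 3.81103) / (-5.85116 − (-19.94887))
   = 4.11044 − (-1.7518958)/(14.0977100) = 4.2347081

4.23471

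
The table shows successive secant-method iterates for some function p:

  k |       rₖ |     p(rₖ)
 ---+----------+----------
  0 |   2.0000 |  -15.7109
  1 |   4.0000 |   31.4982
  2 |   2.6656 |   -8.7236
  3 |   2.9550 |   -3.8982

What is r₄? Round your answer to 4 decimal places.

3.1888

r₄ = 2.9550 − (-3.8982)·(2.9550 − 2.6656) / (-3.8982 − (-8.7236))
   = 2.9550 − (-1.128139)/(4.825400) = 3.188792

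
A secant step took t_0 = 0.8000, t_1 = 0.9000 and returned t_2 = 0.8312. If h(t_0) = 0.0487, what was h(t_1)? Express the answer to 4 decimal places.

The secant line through (0.8000, 0.0487) and (0.9000, h(t_1)) crosses zero at t_2 = 0.8312.
So (0.8000, 0.0487), (0.9000, h(t_1)), (0.8312, 0) are collinear:
h(t_1) = 0.0487 · (0.9000 − 0.8312) / (0.8000 − 0.8312) = 0.0487 · (0.068800)/(-0.031200) = -0.107390

-0.1074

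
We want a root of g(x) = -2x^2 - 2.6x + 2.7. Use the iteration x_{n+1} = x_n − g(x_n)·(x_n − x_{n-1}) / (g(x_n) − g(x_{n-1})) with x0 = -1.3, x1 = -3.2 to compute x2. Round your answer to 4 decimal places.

-1.7219

g(-1.3) = 2.700000, g(-3.2) = -9.460000
x2 = -3.200000 − (-9.460000)·(-3.200000 − (-1.300000)) / (-9.460000 − 2.700000) = -3.200000 − (17.974000)/(-12.160000) = -1.721875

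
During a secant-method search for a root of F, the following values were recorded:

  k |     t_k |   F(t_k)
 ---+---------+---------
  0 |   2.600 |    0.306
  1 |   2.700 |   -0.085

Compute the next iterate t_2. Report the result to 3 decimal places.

2.678

t_2 = 2.700 − (-0.085)·(2.700 − 2.600) / (-0.085 − 0.306)
   = 2.700 − (-0.00850)/(-0.39100) = 2.67826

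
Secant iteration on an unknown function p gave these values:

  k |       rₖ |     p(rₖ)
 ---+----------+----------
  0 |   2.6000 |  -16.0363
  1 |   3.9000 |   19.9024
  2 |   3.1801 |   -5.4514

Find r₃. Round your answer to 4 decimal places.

3.3349

r₃ = 3.1801 − (-5.4514)·(3.1801 − 3.9000) / (-5.4514 − 19.9024)
   = 3.1801 − (3.924463)/(-25.353800) = 3.334888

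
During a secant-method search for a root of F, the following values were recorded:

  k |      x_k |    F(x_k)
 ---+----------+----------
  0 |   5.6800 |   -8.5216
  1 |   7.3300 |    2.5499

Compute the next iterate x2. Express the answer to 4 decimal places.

6.9500

x2 = 7.3300 − 2.5499·(7.3300 − 5.6800) / (2.5499 − (-8.5216))
   = 7.3300 − (4.207335)/(11.071500) = 6.949985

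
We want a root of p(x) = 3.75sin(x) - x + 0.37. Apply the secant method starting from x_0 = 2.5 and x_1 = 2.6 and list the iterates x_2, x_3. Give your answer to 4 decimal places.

p(2.5) = 0.114271, p(2.6) = -0.296870
x_2 = 2.600000 − (-0.296870)·(2.600000 − 2.500000) / (-0.296870 − 0.114271) = 2.600000 − (-0.029687)/(-0.411140) = 2.527794
p(2.527794) = 0.002121
x_3 = 2.527794 − 0.002121·(2.527794 − 2.600000) / (0.002121 − (-0.296870)) = 2.527794 − (-0.000153)/(0.298991) = 2.528306

2.5278, 2.5283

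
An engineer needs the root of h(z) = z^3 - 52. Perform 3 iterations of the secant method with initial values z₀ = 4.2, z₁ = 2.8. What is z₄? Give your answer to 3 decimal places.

3.731

h(4.2) = 22.08800, h(2.8) = -30.04800
z₂ = 2.80000 − (-30.04800)·(2.80000 − 4.20000) / (-30.04800 − 22.08800) = 2.80000 − (42.06720)/(-52.13600) = 3.60687
h(3.60687) = -5.07622
z₃ = 3.60687 − (-5.07622)·(3.60687 − 2.80000) / (-5.07622 − (-30.04800)) = 3.60687 − (-4.09587)/(24.97178) = 3.77089
h(3.77089) = 1.62077
z₄ = 3.77089 − 1.62077·(3.77089 − 3.60687) / (1.62077 − (-5.07622)) = 3.77089 − (0.26584)/(6.69698) = 3.73120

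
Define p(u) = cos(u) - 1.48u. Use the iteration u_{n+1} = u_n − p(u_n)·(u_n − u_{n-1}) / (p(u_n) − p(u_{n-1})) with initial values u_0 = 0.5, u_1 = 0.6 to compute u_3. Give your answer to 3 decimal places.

0.569

p(0.5) = 0.13758, p(0.6) = -0.06266
u_2 = 0.60000 − (-0.06266)·(0.60000 − 0.50000) / (-0.06266 − 0.13758) = 0.60000 − (-0.00627)/(-0.20025) = 0.56871
p(0.56871) = 0.00091
u_3 = 0.56871 − 0.00091·(0.56871 − 0.60000) / (0.00091 − (-0.06266)) = 0.56871 − (-0.00003)/(0.06358) = 0.56916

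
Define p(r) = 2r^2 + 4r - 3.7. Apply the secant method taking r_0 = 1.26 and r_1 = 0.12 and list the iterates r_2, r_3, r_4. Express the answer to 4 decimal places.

p(1.26) = 4.515200, p(0.12) = -3.191200
r_2 = 0.120000 − (-3.191200)·(0.120000 − 1.260000) / (-3.191200 − 4.515200) = 0.120000 − (3.637968)/(-7.706400) = 0.592071
p(0.592071) = -0.630620
r_3 = 0.592071 − (-0.630620)·(0.592071 − 0.120000) / (-0.630620 − (-3.191200)) = 0.592071 − (-0.297697)/(2.560580) = 0.708333
p(0.708333) = 0.136801
r_4 = 0.708333 − 0.136801·(0.708333 − 0.592071) / (0.136801 − (-0.630620)) = 0.708333 − (0.015905)/(0.767421) = 0.687608

0.5921, 0.7083, 0.6876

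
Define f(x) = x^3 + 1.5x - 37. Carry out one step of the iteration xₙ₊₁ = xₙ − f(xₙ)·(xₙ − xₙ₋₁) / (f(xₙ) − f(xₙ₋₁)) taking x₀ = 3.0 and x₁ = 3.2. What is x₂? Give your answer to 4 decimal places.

3.1813

f(3.0) = -5.500000, f(3.2) = 0.568000
x₂ = 3.200000 − 0.568000·(3.200000 − 3.000000) / (0.568000 − (-5.500000)) = 3.200000 − (0.113600)/(6.068000) = 3.181279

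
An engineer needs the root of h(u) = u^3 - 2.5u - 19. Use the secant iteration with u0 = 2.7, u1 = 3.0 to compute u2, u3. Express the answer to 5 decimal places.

2.97716, 2.97942

h(2.7) = -6.0670000, h(3.0) = 0.5000000
u2 = 3.0000000 − 0.5000000·(3.0000000 − 2.7000000) / (0.5000000 − (-6.0670000)) = 3.0000000 − (0.1500000)/(6.5670000) = 2.9771585
h(2.9771585) = -0.0549326
u3 = 2.9771585 − (-0.0549326)·(2.9771585 − 3.0000000) / (-0.0549326 − 0.5000000) = 2.9771585 − (0.0012547)/(-0.5549326) = 2.9794196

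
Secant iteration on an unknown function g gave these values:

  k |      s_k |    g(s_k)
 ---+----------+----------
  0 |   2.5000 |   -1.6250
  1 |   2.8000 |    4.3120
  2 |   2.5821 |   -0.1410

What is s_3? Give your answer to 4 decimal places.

s_3 = 2.5821 − (-0.1410)·(2.5821 − 2.8000) / (-0.1410 − 4.3120)
   = 2.5821 − (0.030724)/(-4.453000) = 2.589000

2.5890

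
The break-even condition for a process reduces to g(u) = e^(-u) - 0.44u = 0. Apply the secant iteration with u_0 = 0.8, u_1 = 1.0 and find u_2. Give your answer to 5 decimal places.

0.91488

g(0.8) = 0.0973290, g(1.0) = -0.0721206
u_2 = 1.0000000 − (-0.0721206)·(1.0000000 − 0.8000000) / (-0.0721206 − 0.0973290) = 1.0000000 − (-0.0144241)/(-0.1694495) = 0.9148766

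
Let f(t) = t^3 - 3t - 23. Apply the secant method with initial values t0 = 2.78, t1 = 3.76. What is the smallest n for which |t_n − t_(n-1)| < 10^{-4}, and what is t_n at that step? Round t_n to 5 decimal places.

f(2.78) = -9.8550480, f(3.76) = 18.8773760
t2 = 3.7600000 − 18.8773760·(0.9800000)/(28.7324240) = 3.1161341;  |Δ| = 0.6438659
f(3.1161341) = -2.0898315
t3 = 3.1161341 − (-2.0898315)·(-0.6438659)/(-20.9672075) = 3.1803091;  |Δ| = 0.0641750
f(3.1803091) = -0.3741166
t4 = 3.1803091 − (-0.3741166)·(0.0641750)/(1.7157149) = 3.1943027;  |Δ| = 0.0139936
f(3.1943027) = 0.0103815
t5 = 3.1943027 − 0.0103815·(0.0139936)/(0.3844981) = 3.1939248;  |Δ| = 0.0003778
f(3.1939248) = -0.0000492
t6 = 3.1939248 − (-0.0000492)·(-0.0003778)/(-0.0104307) = 3.1939266;  |Δ| = 0.0000018
|t6 − t5| = 0.0000018 < 10^{-4}

n = 6, t_n = 3.19393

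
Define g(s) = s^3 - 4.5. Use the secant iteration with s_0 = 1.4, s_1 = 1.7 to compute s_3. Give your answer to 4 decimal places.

g(1.4) = -1.756000, g(1.7) = 0.413000
s_2 = 1.700000 − 0.413000·(1.700000 − 1.400000) / (0.413000 − (-1.756000)) = 1.700000 − (0.123900)/(2.169000) = 1.642877
g(1.642877) = -0.065802
s_3 = 1.642877 − (-0.065802)·(1.642877 − 1.700000) / (-0.065802 − 0.413000) = 1.642877 − (0.003759)/(-0.478802) = 1.650727

1.6507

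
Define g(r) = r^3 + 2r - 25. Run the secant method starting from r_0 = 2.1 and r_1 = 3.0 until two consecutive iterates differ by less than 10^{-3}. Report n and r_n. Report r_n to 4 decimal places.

n = 5, r_n = 2.6965

g(2.1) = -11.539000, g(3.0) = 8.000000
r_2 = 3.000000 − 8.000000·(0.900000)/(19.539000) = 2.631506;  |Δ| = 0.368494
g(2.631506) = -1.514268
r_3 = 2.631506 − (-1.514268)·(-0.368494)/(-9.514268) = 2.690155;  |Δ| = 0.058649
g(2.690155) = -0.151221
r_4 = 2.690155 − (-0.151221)·(0.058649)/(1.363047) = 2.696661;  |Δ| = 0.006507
g(2.696661) = 0.003399
r_5 = 2.696661 − 0.003399·(0.006507)/(0.154620) = 2.696518;  |Δ| = 0.000143
|r_5 − r_4| = 0.000143 < 10^{-3}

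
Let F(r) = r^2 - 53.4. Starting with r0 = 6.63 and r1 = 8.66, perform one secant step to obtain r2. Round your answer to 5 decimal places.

F(6.63) = -9.4431000, F(8.66) = 21.5956000
r2 = 8.6600000 − 21.5956000·(8.6600000 − 6.6300000) / (21.5956000 − (-9.4431000)) = 8.6600000 − (43.8390680)/(31.0387000) = 7.2475997

7.24760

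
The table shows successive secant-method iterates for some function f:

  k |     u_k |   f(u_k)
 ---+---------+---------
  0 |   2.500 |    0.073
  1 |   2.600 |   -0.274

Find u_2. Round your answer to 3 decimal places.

2.521

u_2 = 2.600 − (-0.274)·(2.600 − 2.500) / (-0.274 − 0.073)
   = 2.600 − (-0.02740)/(-0.34700) = 2.52104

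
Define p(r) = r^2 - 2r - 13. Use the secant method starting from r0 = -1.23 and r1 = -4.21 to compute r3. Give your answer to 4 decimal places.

-2.6910

p(-1.23) = -9.027100, p(-4.21) = 13.144100
r2 = -4.210000 − 13.144100·(-4.210000 − (-1.230000)) / (13.144100 − (-9.027100)) = -4.210000 − (-39.169418)/(22.171200) = -2.443320
p(-2.443320) = -2.143548
r3 = -2.443320 − (-2.143548)·(-2.443320 − (-4.210000)) / (-2.143548 − 13.144100) = -2.443320 − (-3.786964)/(-15.287648) = -2.691034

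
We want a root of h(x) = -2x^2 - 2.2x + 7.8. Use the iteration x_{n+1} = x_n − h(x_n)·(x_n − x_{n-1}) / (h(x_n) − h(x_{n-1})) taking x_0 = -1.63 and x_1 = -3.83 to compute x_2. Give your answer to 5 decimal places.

-2.32635

h(-1.63) = 6.0722000, h(-3.83) = -13.1118000
x_2 = -3.8300000 − (-13.1118000)·(-3.8300000 − (-1.6300000)) / (-13.1118000 − 6.0722000) = -3.8300000 − (28.8459600)/(-19.1840000) = -2.3263532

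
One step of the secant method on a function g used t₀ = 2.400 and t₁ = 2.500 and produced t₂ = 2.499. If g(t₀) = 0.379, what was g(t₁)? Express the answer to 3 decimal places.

The secant line through (2.400, 0.379) and (2.500, g(t₁)) crosses zero at t₂ = 2.499.
So (2.400, 0.379), (2.500, g(t₁)), (2.499, 0) are collinear:
g(t₁) = 0.379 · (2.500 − 2.499) / (2.400 − 2.499) = 0.379 · (0.00100)/(-0.09900) = -0.00383

-0.004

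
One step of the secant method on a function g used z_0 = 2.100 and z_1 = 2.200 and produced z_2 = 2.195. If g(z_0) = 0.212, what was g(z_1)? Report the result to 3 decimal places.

-0.011

The secant line through (2.100, 0.212) and (2.200, g(z_1)) crosses zero at z_2 = 2.195.
So (2.100, 0.212), (2.200, g(z_1)), (2.195, 0) are collinear:
g(z_1) = 0.212 · (2.200 − 2.195) / (2.100 − 2.195) = 0.212 · (0.00500)/(-0.09500) = -0.01116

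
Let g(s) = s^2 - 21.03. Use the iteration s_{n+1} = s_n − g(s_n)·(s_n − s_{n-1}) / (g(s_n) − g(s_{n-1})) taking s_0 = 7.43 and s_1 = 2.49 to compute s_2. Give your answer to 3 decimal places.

3.985

g(7.43) = 34.17490, g(2.49) = -14.82990
s_2 = 2.49000 − (-14.82990)·(2.49000 − 7.43000) / (-14.82990 − 34.17490) = 2.49000 − (73.25971)/(-49.00480) = 3.98495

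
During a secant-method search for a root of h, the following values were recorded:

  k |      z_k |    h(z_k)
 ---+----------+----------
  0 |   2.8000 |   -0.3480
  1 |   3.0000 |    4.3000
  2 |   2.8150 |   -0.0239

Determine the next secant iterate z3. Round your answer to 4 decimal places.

z3 = 2.8150 − (-0.0239)·(2.8150 − 3.0000) / (-0.0239 − 4.3000)
   = 2.8150 − (0.004422)/(-4.323900) = 2.816023

2.8160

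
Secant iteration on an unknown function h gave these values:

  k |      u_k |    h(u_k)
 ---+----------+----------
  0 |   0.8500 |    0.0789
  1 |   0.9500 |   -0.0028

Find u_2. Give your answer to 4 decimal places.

u_2 = 0.9500 − (-0.0028)·(0.9500 − 0.8500) / (-0.0028 − 0.0789)
   = 0.9500 − (-0.000280)/(-0.081700) = 0.946573

0.9466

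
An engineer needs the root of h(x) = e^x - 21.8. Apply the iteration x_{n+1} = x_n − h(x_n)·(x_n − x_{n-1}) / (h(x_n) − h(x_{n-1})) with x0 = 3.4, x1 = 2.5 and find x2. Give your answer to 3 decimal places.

2.987

h(3.4) = 8.16410, h(2.5) = -9.61751
x2 = 2.50000 − (-9.61751)·(2.50000 − 3.40000) / (-9.61751 − 8.16410) = 2.50000 − (8.65576)/(-17.78161) = 2.98678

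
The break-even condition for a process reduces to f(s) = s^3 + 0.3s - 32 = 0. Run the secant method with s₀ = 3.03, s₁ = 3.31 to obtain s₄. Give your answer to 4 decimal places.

3.1433

f(3.03) = -3.272873, f(3.31) = 5.257691
s₂ = 3.310000 − 5.257691·(3.310000 − 3.030000) / (5.257691 − (-3.272873)) = 3.310000 − (1.472153)/(8.530564) = 3.137426
f(3.137426) = -0.175701
s₃ = 3.137426 − (-0.175701)·(3.137426 − 3.310000) / (-0.175701 − 5.257691) = 3.137426 − (0.030321)/(-5.433392) = 3.143007
f(3.143007) = -0.008938
s₄ = 3.143007 − (-0.008938)·(3.143007 − 3.137426) / (-0.008938 − (-0.175701)) = 3.143007 − (-0.000050)/(0.166764) = 3.143306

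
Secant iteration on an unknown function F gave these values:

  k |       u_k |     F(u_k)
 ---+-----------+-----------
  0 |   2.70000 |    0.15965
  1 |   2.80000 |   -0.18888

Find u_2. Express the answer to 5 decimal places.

2.74581

u_2 = 2.80000 − (-0.18888)·(2.80000 − 2.70000) / (-0.18888 − 0.15965)
   = 2.80000 − (-0.0188880)/(-0.3485300) = 2.7458067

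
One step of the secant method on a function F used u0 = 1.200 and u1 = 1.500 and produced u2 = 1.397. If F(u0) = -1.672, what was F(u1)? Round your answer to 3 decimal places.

The secant line through (1.200, -1.672) and (1.500, F(u1)) crosses zero at u2 = 1.397.
So (1.200, -1.672), (1.500, F(u1)), (1.397, 0) are collinear:
F(u1) = -1.672 · (1.500 − 1.397) / (1.200 − 1.397) = -1.672 · (0.10300)/(-0.19700) = 0.87419

0.874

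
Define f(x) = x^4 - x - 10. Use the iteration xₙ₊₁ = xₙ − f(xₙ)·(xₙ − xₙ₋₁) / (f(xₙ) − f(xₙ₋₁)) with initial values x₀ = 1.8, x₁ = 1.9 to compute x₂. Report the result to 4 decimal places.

f(1.8) = -1.302400, f(1.9) = 1.132100
x₂ = 1.900000 − 1.132100·(1.900000 − 1.800000) / (1.132100 − (-1.302400)) = 1.900000 − (0.113210)/(2.434500) = 1.853498

1.8535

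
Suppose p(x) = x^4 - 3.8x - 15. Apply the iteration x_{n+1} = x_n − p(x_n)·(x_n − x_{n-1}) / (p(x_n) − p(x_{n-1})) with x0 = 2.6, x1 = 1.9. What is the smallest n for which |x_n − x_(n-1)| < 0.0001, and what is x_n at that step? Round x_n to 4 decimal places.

p(2.6) = 20.817600, p(1.9) = -9.187900
x2 = 1.900000 − (-9.187900)·(-0.700000)/(-30.005500) = 2.114345;  |Δ| = 0.214345
p(2.114345) = -3.049544
x3 = 2.114345 − (-3.049544)·(0.214345)/(6.138356) = 2.220832;  |Δ| = 0.106487
p(2.220832) = 0.886395
x4 = 2.220832 − 0.886395·(0.106487)/(3.935939) = 2.196851;  |Δ| = 0.023981
p(2.196851) = -0.056287
x5 = 2.196851 − (-0.056287)·(-0.023981)/(-0.942682) = 2.198282;  |Δ| = 0.001432
p(2.198282) = -0.000942
x6 = 2.198282 − (-0.000942)·(0.001432)/(0.055345) = 2.198307;  |Δ| = 0.000024
|x6 − x5| = 0.000024 < 0.0001

n = 6, x_n = 2.1983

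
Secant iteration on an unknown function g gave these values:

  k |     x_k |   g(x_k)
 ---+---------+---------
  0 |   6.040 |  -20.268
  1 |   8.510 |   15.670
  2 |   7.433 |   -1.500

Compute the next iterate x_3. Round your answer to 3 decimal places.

x_3 = 7.433 − (-1.500)·(7.433 − 8.510) / (-1.500 − 15.670)
   = 7.433 − (1.61550)/(-17.17000) = 7.52709

7.527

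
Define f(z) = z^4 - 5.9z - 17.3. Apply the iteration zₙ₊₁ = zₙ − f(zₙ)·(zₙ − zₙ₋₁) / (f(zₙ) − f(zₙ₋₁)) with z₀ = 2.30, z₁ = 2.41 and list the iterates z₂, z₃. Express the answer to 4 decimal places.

2.3622, 2.3643

f(2.30) = -2.885900, f(2.41) = 2.215026
z₂ = 2.410000 − 2.215026·(2.410000 − 2.300000) / (2.215026 − (-2.885900)) = 2.410000 − (0.243653)/(5.100926) = 2.362234
f(2.362234) = -0.099131
z₃ = 2.362234 − (-0.099131)·(2.362234 − 2.410000) / (-0.099131 − 2.215026) = 2.362234 − (0.004735)/(-2.314156) = 2.364280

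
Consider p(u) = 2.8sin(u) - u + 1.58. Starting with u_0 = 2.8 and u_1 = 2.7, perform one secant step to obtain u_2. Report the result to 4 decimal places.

2.7214

p(2.8) = -0.282033, p(2.7) = 0.076664
u_2 = 2.700000 − 0.076664·(2.700000 − 2.800000) / (0.076664 − (-0.282033)) = 2.700000 − (-0.007666)/(0.358697) = 2.721373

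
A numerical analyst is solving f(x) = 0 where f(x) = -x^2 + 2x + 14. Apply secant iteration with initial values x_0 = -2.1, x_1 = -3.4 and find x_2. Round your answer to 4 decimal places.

-2.8187

f(-2.1) = 5.390000, f(-3.4) = -4.360000
x_2 = -3.400000 − (-4.360000)·(-3.400000 − (-2.100000)) / (-4.360000 − 5.390000) = -3.400000 − (5.668000)/(-9.750000) = -2.818667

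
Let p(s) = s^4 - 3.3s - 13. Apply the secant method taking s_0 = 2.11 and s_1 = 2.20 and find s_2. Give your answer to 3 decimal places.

p(2.11) = -0.14181, p(2.20) = 3.16560
s_2 = 2.20000 − 3.16560·(2.20000 − 2.11000) / (3.16560 − (-0.14181)) = 2.20000 − (0.28490)/(3.30741) = 2.11386

2.114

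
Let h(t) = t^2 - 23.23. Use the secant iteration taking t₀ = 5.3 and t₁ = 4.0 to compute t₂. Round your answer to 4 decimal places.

4.7774

h(5.3) = 4.860000, h(4.0) = -7.230000
t₂ = 4.000000 − (-7.230000)·(4.000000 − 5.300000) / (-7.230000 − 4.860000) = 4.000000 − (9.399000)/(-12.090000) = 4.777419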